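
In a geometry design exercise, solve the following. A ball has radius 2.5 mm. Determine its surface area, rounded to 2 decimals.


Shape: sphere
Radius r = 2.5 mm
Formula: SA = 4 * pi * r^2
r^2 = 6.25
SA = 4 * pi * 6.25
SA = 25 * pi
SA = 78.54
78.54 mm^2


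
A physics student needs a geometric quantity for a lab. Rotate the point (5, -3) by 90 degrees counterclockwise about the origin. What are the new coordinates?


Transformation: rotation about the origin
Original point: (5, -3)
Rule for 90 deg counterclockwise: (x, y) -> (-y, x)
Apply: (5, -3) -> (3, 5)
(3, 5)


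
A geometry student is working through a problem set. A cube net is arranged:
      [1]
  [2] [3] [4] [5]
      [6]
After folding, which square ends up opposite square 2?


Net: cross layout. Take square 3 as the base (bottom).
Fold the four squares in the horizontal row up around 3: 2 -> left, 4 -> right, 5 wraps to the top.
Fold 1 and 6 up from 3: 1 -> back, 6 -> front.
Opposite pairs are therefore: (1, 6), (2, 4), (3, 5).
Face 2 is opposite face 4.
face 4


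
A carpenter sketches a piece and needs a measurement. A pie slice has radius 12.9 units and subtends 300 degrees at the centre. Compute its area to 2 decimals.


Shape: circular sector
Radius r = 12.9 units, Angle = 300 degrees
Formula: A = (angle/360) * pi * r^2
r^2 = 166.41
Fraction of circle = 300/360
A = (300/360) * pi * 166.41
A = 138.675 * pi
A = 435.66
435.66 units^2


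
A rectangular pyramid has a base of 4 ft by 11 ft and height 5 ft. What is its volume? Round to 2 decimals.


Shape: rectangular pyramid
Base: 4 ft x 11 ft, Height h = 5 ft
Formula: V = (1/3) * base_area * h
base_area = 4 * 11 = 44
base_area * h = 44 * 5 = 220
V = 220 / 3
V = 73.33
73.33 ft^3


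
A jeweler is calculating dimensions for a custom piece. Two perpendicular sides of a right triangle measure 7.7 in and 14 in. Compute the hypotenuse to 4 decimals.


Shape: right triangle
Legs a = 7.7 in, b = 14 in
Formula: c = sqrt(a^2 + b^2)
a^2 = 59.29, b^2 = 196
a^2 + b^2 = 255.29
c = sqrt(255.29)
c = 15.9778
15.9778 in


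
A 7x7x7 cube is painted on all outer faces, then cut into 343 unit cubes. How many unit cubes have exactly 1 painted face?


Large cube: 7 x 7 x 7, cut into unit cubes.
n = 7, so n - 2 = 5
Cubes with 1 painted face lie in the interior of each face.
A cube has 6 faces; each contributes (n - 2)^2 = 25 such cubes.
Count = 6 * 25 = 150
150 unit cubes


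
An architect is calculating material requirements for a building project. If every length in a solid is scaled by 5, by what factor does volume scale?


Linear scale factor k = 5
Rule: under a linear scaling by k, volumes scale by k^3.
k^3 = 5 * 5 * 5
k^3 = 25 * 5
k^3 = 125
Volume scales by a factor of 125.
125 (dimensionless)


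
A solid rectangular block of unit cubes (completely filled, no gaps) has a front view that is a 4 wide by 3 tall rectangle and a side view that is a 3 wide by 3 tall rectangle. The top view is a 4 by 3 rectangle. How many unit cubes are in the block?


Orthographic views of a solid rectangular block:
Front view 4 x 3 -> length = 4, height = 3
Side view 3 x 3 -> width = 3, height = 3 (consistent)
Top view 4 x 3 -> confirms length = 4, width = 3
The block is 4 x 3 x 3.
Total unit cubes = 4 * 3 * 3 = 36
36 unit cubes


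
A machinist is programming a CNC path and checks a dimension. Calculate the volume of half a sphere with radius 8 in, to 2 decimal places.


Shape: hemisphere (half of a sphere)
Radius r = 8 in
Formula: V = (1/2) * (4/3) * pi * r^3 = (2/3) * pi * r^3
r^3 = 512
(2/3) * 512 = 341.333333
V = 341.333333 * pi
V = 1072.33
1072.33 in^3


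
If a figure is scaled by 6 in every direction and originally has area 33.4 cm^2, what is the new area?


Linear scale factor k = 6
Original area = 33.4 cm^2
Rule: under a linear scaling by k, areas scale by k^2.
k^2 = 6^2 = 36
New area = 33.4 * 36
New area = 1202.4
1202.4 cm^2


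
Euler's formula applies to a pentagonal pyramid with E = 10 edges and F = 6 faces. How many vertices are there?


Polyhedron: pentagonal pyramid
Euler's formula for convex polyhedra: V - E + F = 2
Given: E = 10 edges and F = 6 faces
Solve for V:
V = 2 + E - F = 2 + 10 - 6 = 6
6 vertices


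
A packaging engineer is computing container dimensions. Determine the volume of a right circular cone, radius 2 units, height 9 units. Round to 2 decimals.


Shape: cone
Radius r = 2 units, Height h = 9 units
Formula: V = (1/3) * pi * r^2 * h
r^2 = 4
pi * r^2 * h = pi * 4 * 9 = 36 * pi
V = 36 * pi / 3
V = 37.7
37.7 units^3


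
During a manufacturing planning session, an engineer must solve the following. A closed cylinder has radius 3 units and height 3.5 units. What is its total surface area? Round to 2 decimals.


Shape: closed cylinder
Radius r = 3 units, Height h = 3.5 units
Formula: SA = 2*pi*r^2 + 2*pi*r*h = 2*pi*r*(r + h)
r + h = 6.5
2 * r * (r + h) = 2 * 3 * 6.5 = 39
SA = 39 * pi
SA = 122.52
122.52 units^2


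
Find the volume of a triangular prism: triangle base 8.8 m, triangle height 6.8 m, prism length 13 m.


Shape: triangular prism
Triangle base = 8.8 m, triangle height = 6.8 m, prism length L = 13 m
Formula: V = (1/2 * b * h_tri) * L
Cross-section area = 0.5 * 8.8 * 6.8 = 29.92
V = 29.92 * 13
V = 388.96
388.96 m^3


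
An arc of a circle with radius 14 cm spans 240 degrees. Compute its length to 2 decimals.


Shape: circular arc
Radius r = 14 cm, Angle = 240 degrees
Formula: L = (angle/360) * 2 * pi * r
2 * pi * r = 28 * pi
L = (240/360) * 28 * pi
L = 18.666667 * pi
L = 58.64
58.64 cm


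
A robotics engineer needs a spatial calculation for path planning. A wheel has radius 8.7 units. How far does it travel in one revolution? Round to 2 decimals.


Shape: circle
Radius r = 8.7 units
Formula: C = 2 * pi * r
C = 2 * pi * 8.7
C = 17.4 * pi
C = 54.66
54.66 units


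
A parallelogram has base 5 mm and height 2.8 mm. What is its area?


Shape: parallelogram
Base b = 5 mm, Height h = 2.8 mm
Formula: A = b * h
A = 5 * 2.8
A = 14
14 mm^2


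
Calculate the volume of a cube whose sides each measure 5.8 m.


Shape: cube
Side s = 5.8 m
Formula: V = s^3
V = 5.8 * 5.8 * 5.8
V = 33.64 * 5.8
V = 195.112
195.112 m^3


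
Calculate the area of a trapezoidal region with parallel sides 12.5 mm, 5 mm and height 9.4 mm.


Shape: trapezoid
Parallel sides a = 12.5 mm, b = 5 mm; Height h = 9.4 mm
Formula: A = (a + b) * h / 2
a + b = 12.5 + 5 = 17.5
A = 17.5 * 9.4 / 2
A = 164.5 / 2
A = 82.25
82.25 mm^2


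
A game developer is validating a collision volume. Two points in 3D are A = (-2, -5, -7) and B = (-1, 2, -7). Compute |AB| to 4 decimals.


3D distance between two points
P1 = (-2, -5, -7), P2 = (-1, 2, -7)
Formula: d = sqrt((x2-x1)^2 + (y2-y1)^2 + (z2-z1)^2)
dx = -1 - -2 = 1
dy = 2 - -5 = 7
dz = -7 - -7 = 0
dx^2 + dy^2 + dz^2 = 1 + 49 + 0 = 50
d = sqrt(50)
d = 7.0711
7.0711 units


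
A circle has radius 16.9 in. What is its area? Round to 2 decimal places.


Shape: circle
Radius r = 16.9 in
Formula: A = pi * r^2
r^2 = 16.9^2 = 285.61
A = pi * 285.61
A = 897.27
897.27 in^2


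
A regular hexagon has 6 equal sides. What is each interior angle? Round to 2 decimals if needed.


Shape: regular hexagon (6 sides)
Formula: interior angle = (n - 2) * 180 / n
(n - 2) = 4
(n - 2) * 180 = 720
angle = 720 / 6
angle = 120
120 degrees


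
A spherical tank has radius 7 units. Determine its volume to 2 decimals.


Shape: sphere
Radius r = 7 units
Formula: V = (4/3) * pi * r^3
r^3 = 343
(4/3) * 343 = 457.333333
V = 457.333333 * pi
V = 1436.76
1436.76 units^3


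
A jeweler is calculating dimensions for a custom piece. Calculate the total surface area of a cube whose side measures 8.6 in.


Shape: cube
Side s = 8.6 in
A cube has 6 square faces.
Formula: SA = 6 * s^2
s^2 = 73.96
SA = 6 * 73.96
SA = 443.76
443.76 in^2


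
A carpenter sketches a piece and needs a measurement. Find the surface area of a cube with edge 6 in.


Shape: cube
Side s = 6 in
A cube has 6 square faces.
Formula: SA = 6 * s^2
s^2 = 36
SA = 6 * 36
SA = 216
216 in^2


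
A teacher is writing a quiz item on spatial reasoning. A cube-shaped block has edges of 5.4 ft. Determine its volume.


Shape: cube
Side s = 5.4 ft
Formula: V = s^3
V = 5.4 * 5.4 * 5.4
V = 29.16 * 5.4
V = 157.464
157.464 ft^3


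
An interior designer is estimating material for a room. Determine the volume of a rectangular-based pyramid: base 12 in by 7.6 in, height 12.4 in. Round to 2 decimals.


Shape: rectangular pyramid
Base: 12 in x 7.6 in, Height h = 12.4 in
Formula: V = (1/3) * base_area * h
base_area = 12 * 7.6 = 91.2
base_area * h = 91.2 * 12.4 = 1130.88
V = 1130.88 / 3
V = 376.96
376.96 in^3


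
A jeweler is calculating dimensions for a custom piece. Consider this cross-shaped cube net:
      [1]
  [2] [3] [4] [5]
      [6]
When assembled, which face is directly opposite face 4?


Net: cross layout. Take square 3 as the base (bottom).
Fold the four squares in the horizontal row up around 3: 2 -> left, 4 -> right, 5 wraps to the top.
Fold 1 and 6 up from 3: 1 -> back, 6 -> front.
Opposite pairs are therefore: (1, 6), (2, 4), (3, 5).
Face 4 is opposite face 2.
face 2


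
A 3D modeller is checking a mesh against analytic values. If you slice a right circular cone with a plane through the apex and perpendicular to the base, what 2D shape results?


Solid: right circular cone
Cutting plane: through the apex and perpendicular to the base
Visualize the intersection of the plane with the solid's surface.
The boundary of the cut region is a isosceles triangle.
isosceles triangle


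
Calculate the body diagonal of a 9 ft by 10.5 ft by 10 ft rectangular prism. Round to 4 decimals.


Shape: rectangular box (space diagonal)
l = 9 ft, w = 10.5 ft, h = 10 ft
Visualize: the diagonal of the base, then a right triangle with that diagonal and the height.
Formula: d = sqrt(l^2 + w^2 + h^2)
l^2 + w^2 + h^2 = 81 + 110.25 + 100 = 291.25
d = sqrt(291.25)
d = 17.066
17.066 ft


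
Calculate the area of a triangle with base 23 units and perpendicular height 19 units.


Shape: triangle
Base b = 23 units, Height h = 19 units
Formula: A = (1/2) * b * h
A = 0.5 * 23 * 19
A = 0.5 * 437
A = 218.5
218.5 units^2


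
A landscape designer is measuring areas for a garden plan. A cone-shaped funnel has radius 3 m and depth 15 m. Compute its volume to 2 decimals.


Shape: cone
Radius r = 3 m, Height h = 15 m
Formula: V = (1/3) * pi * r^2 * h
r^2 = 9
pi * r^2 * h = pi * 9 * 15 = 135 * pi
V = 135 * pi / 3
V = 141.37
141.37 m^3


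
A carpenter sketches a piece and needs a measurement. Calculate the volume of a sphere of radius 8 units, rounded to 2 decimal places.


Shape: sphere
Radius r = 8 units
Formula: V = (4/3) * pi * r^3
r^3 = 512
(4/3) * 512 = 682.666667
V = 682.666667 * pi
V = 2144.66
2144.66 units^3


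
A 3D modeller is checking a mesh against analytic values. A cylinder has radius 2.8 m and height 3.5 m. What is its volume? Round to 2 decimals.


Shape: cylinder
Radius r = 2.8 m, Height h = 3.5 m
Formula: V = pi * r^2 * h
r^2 = 7.84
V = pi * 7.84 * 3.5
V = 27.44 * pi
V = 86.21
86.21 m^3


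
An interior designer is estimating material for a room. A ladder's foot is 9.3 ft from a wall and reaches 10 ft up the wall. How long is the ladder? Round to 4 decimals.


Shape: right triangle
Legs a = 9.3 ft, b = 10 ft
Formula: c = sqrt(a^2 + b^2)
a^2 = 86.49, b^2 = 100
a^2 + b^2 = 186.49
c = sqrt(186.49)
c = 13.6561
13.6561 ft


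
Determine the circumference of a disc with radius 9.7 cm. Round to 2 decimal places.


Shape: circle
Radius r = 9.7 cm
Formula: C = 2 * pi * r
C = 2 * pi * 9.7
C = 19.4 * pi
C = 60.95
60.95 cm


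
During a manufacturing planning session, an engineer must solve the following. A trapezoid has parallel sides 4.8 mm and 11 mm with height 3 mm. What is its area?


Shape: trapezoid
Parallel sides a = 4.8 mm, b = 11 mm; Height h = 3 mm
Formula: A = (a + b) * h / 2
a + b = 4.8 + 11 = 15.8
A = 15.8 * 3 / 2
A = 47.4 / 2
A = 23.7
23.7 mm^2


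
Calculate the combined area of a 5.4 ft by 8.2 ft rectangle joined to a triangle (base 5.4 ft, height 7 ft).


Composite shape: rectangle + triangle
Rectangle area = 5.4 * 8.2 = 44.28
Triangle area = 0.5 * 5.4 * 7 = 18.9
Total = 44.28 + 18.9
Total = 63.18
63.18 ft^2


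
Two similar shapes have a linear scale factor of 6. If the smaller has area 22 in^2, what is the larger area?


Linear scale factor k = 6
Original area = 22 in^2
Rule: under a linear scaling by k, areas scale by k^2.
k^2 = 6^2 = 36
New area = 22 * 36
New area = 792
792 in^2


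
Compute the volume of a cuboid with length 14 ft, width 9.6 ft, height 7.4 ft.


Shape: rectangular prism
l = 14 ft, w = 9.6 ft, h = 7.4 ft
Formula: V = l * w * h
V = 14 * 9.6 * 7.4
V = 134.4 * 7.4
V = 994.56
994.56 ft^3


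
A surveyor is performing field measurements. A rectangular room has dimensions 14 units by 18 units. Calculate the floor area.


Shape: rectangle
Length l = 14 units, Width w = 18 units
Formula: A = l * w
A = 14 * 18
A = 252
252 units^2


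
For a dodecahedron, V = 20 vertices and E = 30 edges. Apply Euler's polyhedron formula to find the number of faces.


Polyhedron: dodecahedron
Euler's formula for convex polyhedra: V - E + F = 2
Given: V = 20 vertices and E = 30 edges
Solve for F:
F = 2 + E - V = 2 + 30 - 20 = 12
12 faces


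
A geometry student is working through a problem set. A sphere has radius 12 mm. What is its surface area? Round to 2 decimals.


Shape: sphere
Radius r = 12 mm
Formula: SA = 4 * pi * r^2
r^2 = 144
SA = 4 * pi * 144
SA = 576 * pi
SA = 1809.56
1809.56 mm^2


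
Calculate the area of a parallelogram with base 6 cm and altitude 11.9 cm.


Shape: parallelogram
Base b = 6 cm, Height h = 11.9 cm
Formula: A = b * h
A = 6 * 11.9
A = 71.4
71.4 cm^2


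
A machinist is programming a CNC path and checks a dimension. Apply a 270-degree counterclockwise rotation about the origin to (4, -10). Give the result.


Transformation: rotation about the origin
Original point: (4, -10)
Rule for 270 deg counterclockwise: (x, y) -> (y, -x)
Apply: (4, -10) -> (-10, -4)
(-10, -4)


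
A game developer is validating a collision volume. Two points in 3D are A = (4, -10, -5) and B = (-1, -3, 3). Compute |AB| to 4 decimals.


3D distance between two points
P1 = (4, -10, -5), P2 = (-1, -3, 3)
Formula: d = sqrt((x2-x1)^2 + (y2-y1)^2 + (z2-z1)^2)
dx = -1 - 4 = -5
dy = -3 - -10 = 7
dz = 3 - -5 = 8
dx^2 + dy^2 + dz^2 = 25 + 49 + 64 = 138
d = sqrt(138)
d = 11.7473
11.7473 units


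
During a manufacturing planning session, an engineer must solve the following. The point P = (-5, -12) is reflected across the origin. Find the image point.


Transformation: reflection
Original point: (-5, -12)
Rule for reflection through the origin: (x, y) -> (-x, -y)
Apply: (-5, -12) -> (5, 12)
(5, 12)


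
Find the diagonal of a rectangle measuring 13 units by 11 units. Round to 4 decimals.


Shape: rectangle (diagonal via Pythagoras)
Sides: 13 units and 11 units
Formula: d = sqrt(l^2 + w^2)
l^2 = 169, w^2 = 121
l^2 + w^2 = 290
d = sqrt(290)
d = 17.0294
17.0294 units


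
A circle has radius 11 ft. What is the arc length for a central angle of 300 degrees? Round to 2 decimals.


Shape: circular arc
Radius r = 11 ft, Angle = 300 degrees
Formula: L = (angle/360) * 2 * pi * r
2 * pi * r = 22 * pi
L = (300/360) * 22 * pi
L = 18.333333 * pi
L = 57.6
57.6 ft


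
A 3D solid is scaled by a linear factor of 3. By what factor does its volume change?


Linear scale factor k = 3
Rule: under a linear scaling by k, volumes scale by k^3.
k^3 = 3 * 3 * 3
k^3 = 9 * 3
k^3 = 27
Volume scales by a factor of 27.
27 (dimensionless)


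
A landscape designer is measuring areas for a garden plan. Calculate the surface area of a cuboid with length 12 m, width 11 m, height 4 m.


Shape: rectangular prism
l = 12 m, w = 11 m, h = 4 m
Formula: SA = 2(lw + lh + wh)
lw = 132, lh = 48, wh = 44
lw + lh + wh = 224
SA = 2 * 224
SA = 448
448 m^2


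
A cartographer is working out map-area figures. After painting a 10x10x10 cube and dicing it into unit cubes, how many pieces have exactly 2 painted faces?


Large cube: 10 x 10 x 10, cut into unit cubes.
n = 10, so n - 2 = 8
Cubes with 2 painted faces lie along the edges, excluding corners.
A cube has 12 edges; each contributes (n - 2) = 8 such cubes.
Count = 12 * 8 = 96
96 unit cubes


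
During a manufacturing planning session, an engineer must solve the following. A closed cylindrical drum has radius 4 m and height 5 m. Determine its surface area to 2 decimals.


Shape: closed cylinder
Radius r = 4 m, Height h = 5 m
Formula: SA = 2*pi*r^2 + 2*pi*r*h = 2*pi*r*(r + h)
r + h = 9
2 * r * (r + h) = 2 * 4 * 9 = 72
SA = 72 * pi
SA = 226.19
226.19 m^2


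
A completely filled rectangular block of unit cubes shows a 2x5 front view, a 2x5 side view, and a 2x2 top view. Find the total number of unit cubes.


Orthographic views of a solid rectangular block:
Front view 2 x 5 -> length = 2, height = 5
Side view 2 x 5 -> width = 2, height = 5 (consistent)
Top view 2 x 2 -> confirms length = 2, width = 2
The block is 2 x 2 x 5.
Total unit cubes = 2 * 2 * 5 = 20
20 unit cubes


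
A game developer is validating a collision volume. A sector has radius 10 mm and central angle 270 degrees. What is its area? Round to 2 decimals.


Shape: circular sector
Radius r = 10 mm, Angle = 270 degrees
Formula: A = (angle/360) * pi * r^2
r^2 = 100
Fraction of circle = 270/360
A = (270/360) * pi * 100
A = 75 * pi
A = 235.62
235.62 mm^2


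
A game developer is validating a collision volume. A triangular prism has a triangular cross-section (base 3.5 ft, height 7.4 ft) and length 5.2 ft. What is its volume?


Shape: triangular prism
Triangle base = 3.5 ft, triangle height = 7.4 ft, prism length L = 5.2 ft
Formula: V = (1/2 * b * h_tri) * L
Cross-section area = 0.5 * 3.5 * 7.4 = 12.95
V = 12.95 * 5.2
V = 67.34
67.34 ft^3


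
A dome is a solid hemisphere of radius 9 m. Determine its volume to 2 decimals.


Shape: hemisphere (half of a sphere)
Radius r = 9 m
Formula: V = (1/2) * (4/3) * pi * r^3 = (2/3) * pi * r^3
r^3 = 729
(2/3) * 729 = 486
V = 486 * pi
V = 1526.81
1526.81 m^3


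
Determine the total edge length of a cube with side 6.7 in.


Shape: cube
Side s = 6.7 in
A cube has 12 edges, all equal.
Formula: total edge length = 12 * s
Total = 12 * 6.7
Total = 80.4
80.4 in


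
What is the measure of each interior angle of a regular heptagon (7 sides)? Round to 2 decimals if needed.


Shape: regular heptagon (7 sides)
Formula: interior angle = (n - 2) * 180 / n
(n - 2) = 5
(n - 2) * 180 = 900
angle = 900 / 7
angle = 128.57
128.57 degrees


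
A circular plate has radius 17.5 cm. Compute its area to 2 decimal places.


Shape: circle
Radius r = 17.5 cm
Formula: A = pi * r^2
r^2 = 17.5^2 = 306.25
A = pi * 306.25
A = 962.11
962.11 cm^2


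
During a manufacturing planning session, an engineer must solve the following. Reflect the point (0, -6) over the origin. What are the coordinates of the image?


Transformation: reflection
Original point: (0, -6)
Rule for reflection through the origin: (x, y) -> (-x, -y)
Apply: (0, -6) -> (0, 6)
(0, 6)


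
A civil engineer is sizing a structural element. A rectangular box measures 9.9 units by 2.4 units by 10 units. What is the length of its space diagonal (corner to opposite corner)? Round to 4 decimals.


Shape: rectangular box (space diagonal)
l = 9.9 units, w = 2.4 units, h = 10 units
Visualize: the diagonal of the base, then a right triangle with that diagonal and the height.
Formula: d = sqrt(l^2 + w^2 + h^2)
l^2 + w^2 + h^2 = 98.01 + 5.76 + 100 = 203.77
d = sqrt(203.77)
d = 14.2748
14.2748 units


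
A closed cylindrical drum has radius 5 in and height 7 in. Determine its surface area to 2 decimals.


Shape: closed cylinder
Radius r = 5 in, Height h = 7 in
Formula: SA = 2*pi*r^2 + 2*pi*r*h = 2*pi*r*(r + h)
r + h = 12
2 * r * (r + h) = 2 * 5 * 12 = 120
SA = 120 * pi
SA = 376.99
376.99 in^2


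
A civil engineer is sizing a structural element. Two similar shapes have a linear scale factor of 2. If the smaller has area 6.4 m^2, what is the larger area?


Linear scale factor k = 2
Original area = 6.4 m^2
Rule: under a linear scaling by k, areas scale by k^2.
k^2 = 2^2 = 4
New area = 6.4 * 4
New area = 25.6
25.6 m^2


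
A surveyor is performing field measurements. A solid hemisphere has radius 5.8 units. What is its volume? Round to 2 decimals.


Shape: hemisphere (half of a sphere)
Radius r = 5.8 units
Formula: V = (1/2) * (4/3) * pi * r^3 = (2/3) * pi * r^3
r^3 = 195.112
(2/3) * 195.112 = 130.074667
V = 130.074667 * pi
V = 408.64
408.64 units^3


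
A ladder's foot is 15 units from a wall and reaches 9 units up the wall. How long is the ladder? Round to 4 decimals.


Shape: right triangle
Legs a = 15 units, b = 9 units
Formula: c = sqrt(a^2 + b^2)
a^2 = 225, b^2 = 81
a^2 + b^2 = 306
c = sqrt(306)
c = 17.4929
17.4929 units


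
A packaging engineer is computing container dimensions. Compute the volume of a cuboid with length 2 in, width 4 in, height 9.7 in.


Shape: rectangular prism
l = 2 in, w = 4 in, h = 9.7 in
Formula: V = l * w * h
V = 2 * 4 * 9.7
V = 8 * 9.7
V = 77.6
77.6 in^3


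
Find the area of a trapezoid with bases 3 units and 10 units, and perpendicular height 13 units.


Shape: trapezoid
Parallel sides a = 3 units, b = 10 units; Height h = 13 units
Formula: A = (a + b) * h / 2
a + b = 3 + 10 = 13
A = 13 * 13 / 2
A = 169 / 2
A = 84.5
84.5 units^2


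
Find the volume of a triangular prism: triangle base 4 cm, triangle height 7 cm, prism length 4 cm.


Shape: triangular prism
Triangle base = 4 cm, triangle height = 7 cm, prism length L = 4 cm
Formula: V = (1/2 * b * h_tri) * L
Cross-section area = 0.5 * 4 * 7 = 14
V = 14 * 4
V = 56
56 cm^3


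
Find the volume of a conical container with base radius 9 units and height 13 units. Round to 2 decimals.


Shape: cone
Radius r = 9 units, Height h = 13 units
Formula: V = (1/3) * pi * r^2 * h
r^2 = 81
pi * r^2 * h = pi * 81 * 13 = 1053 * pi
V = 1053 * pi / 3
V = 1102.7
1102.7 units^3


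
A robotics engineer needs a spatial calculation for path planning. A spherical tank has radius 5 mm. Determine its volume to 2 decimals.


Shape: sphere
Radius r = 5 mm
Formula: V = (4/3) * pi * r^3
r^3 = 125
(4/3) * 125 = 166.666667
V = 166.666667 * pi
V = 523.6
523.6 mm^3


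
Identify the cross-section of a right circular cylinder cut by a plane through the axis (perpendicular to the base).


Solid: right circular cylinder
Cutting plane: through the axis (perpendicular to the base)
Visualize the intersection of the plane with the solid's surface.
The boundary of the cut region is a rectangle.
rectangle


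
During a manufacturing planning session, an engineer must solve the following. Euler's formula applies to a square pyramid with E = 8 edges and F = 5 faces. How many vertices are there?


Polyhedron: square pyramid
Euler's formula for convex polyhedra: V - E + F = 2
Given: E = 8 edges and F = 5 faces
Solve for V:
V = 2 + E - F = 2 + 8 - 5 = 5
5 vertices


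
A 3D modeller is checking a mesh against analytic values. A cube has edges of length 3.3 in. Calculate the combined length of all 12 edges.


Shape: cube
Side s = 3.3 in
A cube has 12 edges, all equal.
Formula: total edge length = 12 * s
Total = 12 * 3.3
Total = 39.6
39.6 in


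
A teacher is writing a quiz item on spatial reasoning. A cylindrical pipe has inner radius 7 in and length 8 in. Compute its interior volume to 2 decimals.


Shape: cylinder
Radius r = 7 in, Height h = 8 in
Formula: V = pi * r^2 * h
r^2 = 49
V = pi * 49 * 8
V = 392 * pi
V = 1231.5
1231.5 in^3


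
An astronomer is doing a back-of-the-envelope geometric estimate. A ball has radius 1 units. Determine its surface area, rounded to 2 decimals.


Shape: sphere
Radius r = 1 units
Formula: SA = 4 * pi * r^2
r^2 = 1
SA = 4 * pi * 1
SA = 4 * pi
SA = 12.57
12.57 units^2


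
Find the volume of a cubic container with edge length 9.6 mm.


Shape: cube
Side s = 9.6 mm
Formula: V = s^3
V = 9.6 * 9.6 * 9.6
V = 92.16 * 9.6
V = 884.736
884.736 mm^3


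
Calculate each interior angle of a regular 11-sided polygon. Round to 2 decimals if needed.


Shape: regular hendecagon (11 sides)
Formula: interior angle = (n - 2) * 180 / n
(n - 2) = 9
(n - 2) * 180 = 1620
angle = 1620 / 11
angle = 147.27
147.27 degrees


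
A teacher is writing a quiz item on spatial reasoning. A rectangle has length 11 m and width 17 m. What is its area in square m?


Shape: rectangle
Length l = 11 m, Width w = 17 m
Formula: A = l * w
A = 11 * 17
A = 187
187 m^2


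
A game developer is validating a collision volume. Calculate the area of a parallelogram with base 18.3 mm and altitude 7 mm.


Shape: parallelogram
Base b = 18.3 mm, Height h = 7 mm
Formula: A = b * h
A = 18.3 * 7
A = 128.1
128.1 mm^2


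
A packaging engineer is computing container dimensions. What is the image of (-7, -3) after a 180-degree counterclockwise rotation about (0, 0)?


Transformation: rotation about the origin
Original point: (-7, -3)
Rule for 180 deg: (x, y) -> (-x, -y)
Apply: (-7, -3) -> (7, 3)
(7, 3)


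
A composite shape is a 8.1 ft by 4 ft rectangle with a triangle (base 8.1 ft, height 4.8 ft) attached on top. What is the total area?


Composite shape: rectangle + triangle
Rectangle area = 8.1 * 4 = 32.4
Triangle area = 0.5 * 8.1 * 4.8 = 19.44
Total = 32.4 + 19.44
Total = 51.84
51.84 ft^2


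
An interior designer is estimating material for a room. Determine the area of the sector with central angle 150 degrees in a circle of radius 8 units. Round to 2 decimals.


Shape: circular sector
Radius r = 8 units, Angle = 150 degrees
Formula: A = (angle/360) * pi * r^2
r^2 = 64
Fraction of circle = 150/360
A = (150/360) * pi * 64
A = 26.666667 * pi
A = 83.78
83.78 units^2


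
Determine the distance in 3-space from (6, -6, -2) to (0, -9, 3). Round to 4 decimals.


3D distance between two points
P1 = (6, -6, -2), P2 = (0, -9, 3)
Formula: d = sqrt((x2-x1)^2 + (y2-y1)^2 + (z2-z1)^2)
dx = 0 - 6 = -6
dy = -9 - -6 = -3
dz = 3 - -2 = 5
dx^2 + dy^2 + dz^2 = 36 + 9 + 25 = 70
d = sqrt(70)
d = 8.3666
8.3666 units


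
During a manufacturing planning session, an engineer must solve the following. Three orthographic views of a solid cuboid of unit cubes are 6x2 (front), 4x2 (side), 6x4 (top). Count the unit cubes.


Orthographic views of a solid rectangular block:
Front view 6 x 2 -> length = 6, height = 2
Side view 4 x 2 -> width = 4, height = 2 (consistent)
Top view 6 x 4 -> confirms length = 6, width = 4
The block is 6 x 4 x 2.
Total unit cubes = 6 * 4 * 2 = 48
48 unit cubes


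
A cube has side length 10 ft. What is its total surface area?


Shape: cube
Side s = 10 ft
A cube has 6 square faces.
Formula: SA = 6 * s^2
s^2 = 100
SA = 6 * 100
SA = 600
600 ft^2


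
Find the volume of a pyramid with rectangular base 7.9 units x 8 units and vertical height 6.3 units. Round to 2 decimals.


Shape: rectangular pyramid
Base: 7.9 units x 8 units, Height h = 6.3 units
Formula: V = (1/3) * base_area * h
base_area = 7.9 * 8 = 63.2
base_area * h = 63.2 * 6.3 = 398.16
V = 398.16 / 3
V = 132.72
132.72 units^3


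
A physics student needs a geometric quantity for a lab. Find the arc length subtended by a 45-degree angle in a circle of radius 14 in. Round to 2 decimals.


Shape: circular arc
Radius r = 14 in, Angle = 45 degrees
Formula: L = (angle/360) * 2 * pi * r
2 * pi * r = 28 * pi
L = (45/360) * 28 * pi
L = 3.5 * pi
L = 11
11 in


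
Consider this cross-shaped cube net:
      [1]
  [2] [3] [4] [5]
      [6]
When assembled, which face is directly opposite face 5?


Net: cross layout. Take square 3 as the base (bottom).
Fold the four squares in the horizontal row up around 3: 2 -> left, 4 -> right, 5 wraps to the top.
Fold 1 and 6 up from 3: 1 -> back, 6 -> front.
Opposite pairs are therefore: (1, 6), (2, 4), (3, 5).
Face 5 is opposite face 3.
face 3


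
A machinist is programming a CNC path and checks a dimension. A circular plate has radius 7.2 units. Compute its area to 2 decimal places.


Shape: circle
Radius r = 7.2 units
Formula: A = pi * r^2
r^2 = 7.2^2 = 51.84
A = pi * 51.84
A = 162.86
162.86 units^2


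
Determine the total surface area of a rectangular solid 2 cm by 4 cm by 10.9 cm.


Shape: rectangular prism
l = 2 cm, w = 4 cm, h = 10.9 cm
Formula: SA = 2(lw + lh + wh)
lw = 8, lh = 21.8, wh = 43.6
lw + lh + wh = 73.4
SA = 2 * 73.4
SA = 146.8
146.8 cm^2


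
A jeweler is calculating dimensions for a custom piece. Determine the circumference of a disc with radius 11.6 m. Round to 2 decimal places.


Shape: circle
Radius r = 11.6 m
Formula: C = 2 * pi * r
C = 2 * pi * 11.6
C = 23.2 * pi
C = 72.88
72.88 m


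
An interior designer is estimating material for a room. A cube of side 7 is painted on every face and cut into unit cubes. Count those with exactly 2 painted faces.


Large cube: 7 x 7 x 7, cut into unit cubes.
n = 7, so n - 2 = 5
Cubes with 2 painted faces lie along the edges, excluding corners.
A cube has 12 edges; each contributes (n - 2) = 5 such cubes.
Count = 12 * 5 = 60
60 unit cubes


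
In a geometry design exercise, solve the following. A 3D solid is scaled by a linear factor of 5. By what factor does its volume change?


Linear scale factor k = 5
Rule: under a linear scaling by k, volumes scale by k^3.
k^3 = 5 * 5 * 5
k^3 = 25 * 5
k^3 = 125
Volume scales by a factor of 125.
125 (dimensionless)


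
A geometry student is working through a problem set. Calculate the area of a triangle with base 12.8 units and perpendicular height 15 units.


Shape: triangle
Base b = 12.8 units, Height h = 15 units
Formula: A = (1/2) * b * h
A = 0.5 * 12.8 * 15
A = 0.5 * 192
A = 96
96 units^2


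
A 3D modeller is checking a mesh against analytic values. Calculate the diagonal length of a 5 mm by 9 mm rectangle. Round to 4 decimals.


Shape: rectangle (diagonal via Pythagoras)
Sides: 5 mm and 9 mm
Formula: d = sqrt(l^2 + w^2)
l^2 = 25, w^2 = 81
l^2 + w^2 = 106
d = sqrt(106)
d = 10.2956
10.2956 mm


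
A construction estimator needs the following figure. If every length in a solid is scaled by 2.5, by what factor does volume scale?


Linear scale factor k = 2.5
Rule: under a linear scaling by k, volumes scale by k^3.
k^3 = 2.5 * 2.5 * 2.5
k^3 = 6.25 * 2.5
k^3 = 15.625
Volume scales by a factor of 15.625.
15.625 (dimensionless)


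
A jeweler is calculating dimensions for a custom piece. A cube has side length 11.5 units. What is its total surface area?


Shape: cube
Side s = 11.5 units
A cube has 6 square faces.
Formula: SA = 6 * s^2
s^2 = 132.25
SA = 6 * 132.25
SA = 793.5
793.5 units^2


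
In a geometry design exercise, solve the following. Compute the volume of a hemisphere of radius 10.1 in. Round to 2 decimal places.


Shape: hemisphere (half of a sphere)
Radius r = 10.1 in
Formula: V = (1/2) * (4/3) * pi * r^3 = (2/3) * pi * r^3
r^3 = 1030.301
(2/3) * 1030.301 = 686.867333
V = 686.867333 * pi
V = 2157.86
2157.86 in^3


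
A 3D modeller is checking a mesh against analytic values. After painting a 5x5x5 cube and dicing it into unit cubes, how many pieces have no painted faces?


Large cube: 5 x 5 x 5, cut into unit cubes.
n = 5, so n - 2 = 3
Unpainted cubes form the interior (n - 2)^3 block.
(n - 2)^3 = 3^3 = 27
27 unit cubes


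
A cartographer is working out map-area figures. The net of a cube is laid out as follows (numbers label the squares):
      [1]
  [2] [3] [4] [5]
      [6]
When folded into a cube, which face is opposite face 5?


Net: cross layout. Take square 3 as the base (bottom).
Fold the four squares in the horizontal row up around 3: 2 -> left, 4 -> right, 5 wraps to the top.
Fold 1 and 6 up from 3: 1 -> back, 6 -> front.
Opposite pairs are therefore: (1, 6), (2, 4), (3, 5).
Face 5 is opposite face 3.
face 3


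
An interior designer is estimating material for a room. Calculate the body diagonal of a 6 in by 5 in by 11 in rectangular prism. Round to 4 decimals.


Shape: rectangular box (space diagonal)
l = 6 in, w = 5 in, h = 11 in
Visualize: the diagonal of the base, then a right triangle with that diagonal and the height.
Formula: d = sqrt(l^2 + w^2 + h^2)
l^2 + w^2 + h^2 = 36 + 25 + 121 = 182
d = sqrt(182)
d = 13.4907
13.4907 in


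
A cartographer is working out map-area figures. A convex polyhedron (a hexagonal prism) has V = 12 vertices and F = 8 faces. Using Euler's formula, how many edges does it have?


Polyhedron: hexagonal prism
Euler's formula for convex polyhedra: V - E + F = 2
Given: V = 12 vertices and F = 8 faces
Solve for E:
E = V + F - 2 = 12 + 8 - 2 = 18
18 edges


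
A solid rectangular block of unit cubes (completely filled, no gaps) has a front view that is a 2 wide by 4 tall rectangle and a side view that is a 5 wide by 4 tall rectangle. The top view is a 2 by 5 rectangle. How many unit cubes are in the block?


Orthographic views of a solid rectangular block:
Front view 2 x 4 -> length = 2, height = 4
Side view 5 x 4 -> width = 5, height = 4 (consistent)
Top view 2 x 5 -> confirms length = 2, width = 5
The block is 2 x 5 x 4.
Total unit cubes = 2 * 5 * 4 = 40
40 unit cubes


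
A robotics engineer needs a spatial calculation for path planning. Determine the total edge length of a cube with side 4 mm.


Shape: cube
Side s = 4 mm
A cube has 12 edges, all equal.
Formula: total edge length = 12 * s
Total = 12 * 4
Total = 48
48 mm


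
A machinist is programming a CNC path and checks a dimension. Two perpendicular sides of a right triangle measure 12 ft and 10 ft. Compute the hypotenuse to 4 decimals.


Shape: right triangle
Legs a = 12 ft, b = 10 ft
Formula: c = sqrt(a^2 + b^2)
a^2 = 144, b^2 = 100
a^2 + b^2 = 244
c = sqrt(244)
c = 15.6205
15.6205 ft


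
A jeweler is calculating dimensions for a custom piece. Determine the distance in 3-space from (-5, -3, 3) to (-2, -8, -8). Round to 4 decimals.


3D distance between two points
P1 = (-5, -3, 3), P2 = (-2, -8, -8)
Formula: d = sqrt((x2-x1)^2 + (y2-y1)^2 + (z2-z1)^2)
dx = -2 - -5 = 3
dy = -8 - -3 = -5
dz = -8 - 3 = -11
dx^2 + dy^2 + dz^2 = 9 + 25 + 121 = 155
d = sqrt(155)
d = 12.4499
12.4499 units


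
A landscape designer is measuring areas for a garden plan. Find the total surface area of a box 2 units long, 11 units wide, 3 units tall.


Shape: rectangular prism
l = 2 units, w = 11 units, h = 3 units
Formula: SA = 2(lw + lh + wh)
lw = 22, lh = 6, wh = 33
lw + lh + wh = 61
SA = 2 * 61
SA = 122
122 units^2


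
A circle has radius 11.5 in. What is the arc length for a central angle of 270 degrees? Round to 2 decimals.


Shape: circular arc
Radius r = 11.5 in, Angle = 270 degrees
Formula: L = (angle/360) * 2 * pi * r
2 * pi * r = 23 * pi
L = (270/360) * 23 * pi
L = 17.25 * pi
L = 54.19
54.19 in


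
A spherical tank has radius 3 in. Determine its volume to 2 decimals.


Shape: sphere
Radius r = 3 in
Formula: V = (4/3) * pi * r^3
r^3 = 27
(4/3) * 27 = 36
V = 36 * pi
V = 113.1
113.1 in^3


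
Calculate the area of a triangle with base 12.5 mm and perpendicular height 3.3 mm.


Shape: triangle
Base b = 12.5 mm, Height h = 3.3 mm
Formula: A = (1/2) * b * h
A = 0.5 * 12.5 * 3.3
A = 0.5 * 41.25
A = 20.625
20.625 mm^2


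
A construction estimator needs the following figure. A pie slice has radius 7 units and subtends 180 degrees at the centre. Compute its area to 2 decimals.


Shape: circular sector
Radius r = 7 units, Angle = 180 degrees
Formula: A = (angle/360) * pi * r^2
r^2 = 49
Fraction of circle = 180/360
A = (180/360) * pi * 49
A = 24.5 * pi
A = 76.97
76.97 units^2


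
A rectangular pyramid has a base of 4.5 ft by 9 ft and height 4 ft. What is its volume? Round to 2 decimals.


Shape: rectangular pyramid
Base: 4.5 ft x 9 ft, Height h = 4 ft
Formula: V = (1/3) * base_area * h
base_area = 4.5 * 9 = 40.5
base_area * h = 40.5 * 4 = 162
V = 162 / 3
V = 54
54 ft^3


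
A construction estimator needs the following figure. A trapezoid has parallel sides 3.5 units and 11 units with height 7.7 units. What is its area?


Shape: trapezoid
Parallel sides a = 3.5 units, b = 11 units; Height h = 7.7 units
Formula: A = (a + b) * h / 2
a + b = 3.5 + 11 = 14.5
A = 14.5 * 7.7 / 2
A = 111.65 / 2
A = 55.825
55.825 units^2


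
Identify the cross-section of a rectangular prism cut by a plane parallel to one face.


Solid: rectangular prism
Cutting plane: parallel to one face
Visualize the intersection of the plane with the solid's surface.
The boundary of the cut region is a rectangle.
rectangle


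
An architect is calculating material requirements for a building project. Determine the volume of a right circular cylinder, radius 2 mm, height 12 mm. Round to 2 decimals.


Shape: cylinder
Radius r = 2 mm, Height h = 12 mm
Formula: V = pi * r^2 * h
r^2 = 4
V = pi * 4 * 12
V = 48 * pi
V = 150.8
150.8 mm^3


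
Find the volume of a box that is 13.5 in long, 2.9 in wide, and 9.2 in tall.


Shape: rectangular prism
l = 13.5 in, w = 2.9 in, h = 9.2 in
Formula: V = l * w * h
V = 13.5 * 2.9 * 9.2
V = 39.15 * 9.2
V = 360.18
360.18 in^3


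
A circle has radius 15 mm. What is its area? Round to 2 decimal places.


Shape: circle
Radius r = 15 mm
Formula: A = pi * r^2
r^2 = 15^2 = 225
A = pi * 225
A = 706.86
706.86 mm^2


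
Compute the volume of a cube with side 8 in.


Shape: cube
Side s = 8 in
Formula: V = s^3
V = 8 * 8 * 8
V = 64 * 8
V = 512
512 in^3


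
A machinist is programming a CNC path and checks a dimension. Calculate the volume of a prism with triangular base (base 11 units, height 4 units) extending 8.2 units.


Shape: triangular prism
Triangle base = 11 units, triangle height = 4 units, prism length L = 8.2 units
Formula: V = (1/2 * b * h_tri) * L
Cross-section area = 0.5 * 11 * 4 = 22
V = 22 * 8.2
V = 180.4
180.4 units^3


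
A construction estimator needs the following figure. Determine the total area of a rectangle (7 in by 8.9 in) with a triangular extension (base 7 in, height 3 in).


Composite shape: rectangle + triangle
Rectangle area = 7 * 8.9 = 62.3
Triangle area = 0.5 * 7 * 3 = 10.5
Total = 62.3 + 10.5
Total = 72.8
72.8 in^2


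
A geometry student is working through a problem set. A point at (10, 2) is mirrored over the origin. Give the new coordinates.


Transformation: reflection
Original point: (10, 2)
Rule for reflection through the origin: (x, y) -> (-x, -y)
Apply: (10, 2) -> (-10, -2)
(-10, -2)


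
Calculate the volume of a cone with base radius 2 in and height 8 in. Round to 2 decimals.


Shape: cone
Radius r = 2 in, Height h = 8 in
Formula: V = (1/3) * pi * r^2 * h
r^2 = 4
pi * r^2 * h = pi * 4 * 8 = 32 * pi
V = 32 * pi / 3
V = 33.51
33.51 in^3


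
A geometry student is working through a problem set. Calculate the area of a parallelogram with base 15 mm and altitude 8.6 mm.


Shape: parallelogram
Base b = 15 mm, Height h = 8.6 mm
Formula: A = b * h
A = 15 * 8.6
A = 129
129 mm^2


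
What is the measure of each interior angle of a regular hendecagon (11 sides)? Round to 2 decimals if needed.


Shape: regular hendecagon (11 sides)
Formula: interior angle = (n - 2) * 180 / n
(n - 2) = 9
(n - 2) * 180 = 1620
angle = 1620 / 11
angle = 147.27
147.27 degrees


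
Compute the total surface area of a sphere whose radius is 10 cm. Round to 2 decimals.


Shape: sphere
Radius r = 10 cm
Formula: SA = 4 * pi * r^2
r^2 = 100
SA = 4 * pi * 100
SA = 400 * pi
SA = 1256.64
1256.64 cm^2


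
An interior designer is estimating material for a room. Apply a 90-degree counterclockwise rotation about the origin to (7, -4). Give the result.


Transformation: rotation about the origin
Original point: (7, -4)
Rule for 90 deg counterclockwise: (x, y) -> (-y, x)
Apply: (7, -4) -> (4, 7)
(4, 7)
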